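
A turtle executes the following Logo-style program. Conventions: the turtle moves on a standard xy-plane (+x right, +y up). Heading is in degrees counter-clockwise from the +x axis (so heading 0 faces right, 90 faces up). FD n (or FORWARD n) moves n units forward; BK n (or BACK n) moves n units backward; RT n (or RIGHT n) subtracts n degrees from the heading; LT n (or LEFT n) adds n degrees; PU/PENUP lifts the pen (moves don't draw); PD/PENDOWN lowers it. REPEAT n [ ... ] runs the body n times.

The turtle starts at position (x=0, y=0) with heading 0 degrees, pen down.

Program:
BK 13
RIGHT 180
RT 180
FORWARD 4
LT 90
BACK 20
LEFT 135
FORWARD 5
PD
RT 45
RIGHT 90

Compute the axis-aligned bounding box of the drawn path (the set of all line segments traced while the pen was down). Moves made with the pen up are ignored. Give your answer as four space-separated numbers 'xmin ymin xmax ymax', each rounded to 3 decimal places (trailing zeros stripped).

Executing turtle program step by step:
Start: pos=(0,0), heading=0, pen down
BK 13: (0,0) -> (-13,0) [heading=0, draw]
RT 180: heading 0 -> 180
RT 180: heading 180 -> 0
FD 4: (-13,0) -> (-9,0) [heading=0, draw]
LT 90: heading 0 -> 90
BK 20: (-9,0) -> (-9,-20) [heading=90, draw]
LT 135: heading 90 -> 225
FD 5: (-9,-20) -> (-12.536,-23.536) [heading=225, draw]
PD: pen down
RT 45: heading 225 -> 180
RT 90: heading 180 -> 90
Final: pos=(-12.536,-23.536), heading=90, 4 segment(s) drawn

Segment endpoints: x in {-13, -12.536, -9, -9, 0}, y in {-23.536, -20, 0, 0}
xmin=-13, ymin=-23.536, xmax=0, ymax=0

Answer: -13 -23.536 0 0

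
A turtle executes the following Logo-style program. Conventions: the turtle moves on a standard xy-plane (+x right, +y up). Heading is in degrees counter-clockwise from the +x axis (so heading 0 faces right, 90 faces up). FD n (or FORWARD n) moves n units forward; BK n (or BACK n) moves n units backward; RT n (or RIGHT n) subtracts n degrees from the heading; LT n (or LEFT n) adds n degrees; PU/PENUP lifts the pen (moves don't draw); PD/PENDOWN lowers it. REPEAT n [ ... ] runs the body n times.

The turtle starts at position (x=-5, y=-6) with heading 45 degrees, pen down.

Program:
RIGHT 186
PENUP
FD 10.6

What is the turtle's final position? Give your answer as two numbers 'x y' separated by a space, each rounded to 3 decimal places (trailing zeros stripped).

Answer: -13.238 -12.671

Derivation:
Executing turtle program step by step:
Start: pos=(-5,-6), heading=45, pen down
RT 186: heading 45 -> 219
PU: pen up
FD 10.6: (-5,-6) -> (-13.238,-12.671) [heading=219, move]
Final: pos=(-13.238,-12.671), heading=219, 0 segment(s) drawn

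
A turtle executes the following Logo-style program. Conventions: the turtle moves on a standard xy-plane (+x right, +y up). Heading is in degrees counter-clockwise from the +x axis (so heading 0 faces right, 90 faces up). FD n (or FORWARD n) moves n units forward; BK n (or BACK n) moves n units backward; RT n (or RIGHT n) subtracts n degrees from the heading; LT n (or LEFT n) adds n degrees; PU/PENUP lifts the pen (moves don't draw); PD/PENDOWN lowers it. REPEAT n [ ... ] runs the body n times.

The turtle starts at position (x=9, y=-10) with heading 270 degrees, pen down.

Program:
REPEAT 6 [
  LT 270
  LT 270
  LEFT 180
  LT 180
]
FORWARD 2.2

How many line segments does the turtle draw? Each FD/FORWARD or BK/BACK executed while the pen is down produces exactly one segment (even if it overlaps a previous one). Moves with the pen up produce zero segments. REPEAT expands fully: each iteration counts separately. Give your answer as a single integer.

Answer: 1

Derivation:
Executing turtle program step by step:
Start: pos=(9,-10), heading=270, pen down
REPEAT 6 [
  -- iteration 1/6 --
  LT 270: heading 270 -> 180
  LT 270: heading 180 -> 90
  LT 180: heading 90 -> 270
  LT 180: heading 270 -> 90
  -- iteration 2/6 --
  LT 270: heading 90 -> 0
  LT 270: heading 0 -> 270
  LT 180: heading 270 -> 90
  LT 180: heading 90 -> 270
  -- iteration 3/6 --
  LT 270: heading 270 -> 180
  LT 270: heading 180 -> 90
  LT 180: heading 90 -> 270
  LT 180: heading 270 -> 90
  -- iteration 4/6 --
  LT 270: heading 90 -> 0
  LT 270: heading 0 -> 270
  LT 180: heading 270 -> 90
  LT 180: heading 90 -> 270
  -- iteration 5/6 --
  LT 270: heading 270 -> 180
  LT 270: heading 180 -> 90
  LT 180: heading 90 -> 270
  LT 180: heading 270 -> 90
  -- iteration 6/6 --
  LT 270: heading 90 -> 0
  LT 270: heading 0 -> 270
  LT 180: heading 270 -> 90
  LT 180: heading 90 -> 270
]
FD 2.2: (9,-10) -> (9,-12.2) [heading=270, draw]
Final: pos=(9,-12.2), heading=270, 1 segment(s) drawn
Segments drawn: 1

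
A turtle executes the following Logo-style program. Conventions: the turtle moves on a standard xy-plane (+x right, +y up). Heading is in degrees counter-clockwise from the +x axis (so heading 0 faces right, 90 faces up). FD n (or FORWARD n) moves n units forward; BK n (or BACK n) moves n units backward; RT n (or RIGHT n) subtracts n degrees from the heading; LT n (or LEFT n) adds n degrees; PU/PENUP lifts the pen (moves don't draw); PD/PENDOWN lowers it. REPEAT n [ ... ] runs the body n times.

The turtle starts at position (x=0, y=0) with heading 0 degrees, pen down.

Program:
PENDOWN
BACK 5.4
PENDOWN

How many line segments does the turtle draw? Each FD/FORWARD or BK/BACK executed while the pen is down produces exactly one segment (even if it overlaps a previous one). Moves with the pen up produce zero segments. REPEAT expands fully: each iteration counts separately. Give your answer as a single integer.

Executing turtle program step by step:
Start: pos=(0,0), heading=0, pen down
PD: pen down
BK 5.4: (0,0) -> (-5.4,0) [heading=0, draw]
PD: pen down
Final: pos=(-5.4,0), heading=0, 1 segment(s) drawn
Segments drawn: 1

Answer: 1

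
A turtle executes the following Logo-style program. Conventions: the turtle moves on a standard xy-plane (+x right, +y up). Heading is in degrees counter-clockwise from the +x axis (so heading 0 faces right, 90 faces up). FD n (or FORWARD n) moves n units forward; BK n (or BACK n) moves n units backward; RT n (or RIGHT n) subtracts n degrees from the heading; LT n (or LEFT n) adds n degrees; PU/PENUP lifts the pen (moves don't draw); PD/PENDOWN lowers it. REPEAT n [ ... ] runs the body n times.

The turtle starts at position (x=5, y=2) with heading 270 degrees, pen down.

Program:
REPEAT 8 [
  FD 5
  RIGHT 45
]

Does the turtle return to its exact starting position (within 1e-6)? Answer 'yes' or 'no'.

Answer: yes

Derivation:
Executing turtle program step by step:
Start: pos=(5,2), heading=270, pen down
REPEAT 8 [
  -- iteration 1/8 --
  FD 5: (5,2) -> (5,-3) [heading=270, draw]
  RT 45: heading 270 -> 225
  -- iteration 2/8 --
  FD 5: (5,-3) -> (1.464,-6.536) [heading=225, draw]
  RT 45: heading 225 -> 180
  -- iteration 3/8 --
  FD 5: (1.464,-6.536) -> (-3.536,-6.536) [heading=180, draw]
  RT 45: heading 180 -> 135
  -- iteration 4/8 --
  FD 5: (-3.536,-6.536) -> (-7.071,-3) [heading=135, draw]
  RT 45: heading 135 -> 90
  -- iteration 5/8 --
  FD 5: (-7.071,-3) -> (-7.071,2) [heading=90, draw]
  RT 45: heading 90 -> 45
  -- iteration 6/8 --
  FD 5: (-7.071,2) -> (-3.536,5.536) [heading=45, draw]
  RT 45: heading 45 -> 0
  -- iteration 7/8 --
  FD 5: (-3.536,5.536) -> (1.464,5.536) [heading=0, draw]
  RT 45: heading 0 -> 315
  -- iteration 8/8 --
  FD 5: (1.464,5.536) -> (5,2) [heading=315, draw]
  RT 45: heading 315 -> 270
]
Final: pos=(5,2), heading=270, 8 segment(s) drawn

Start position: (5, 2)
Final position: (5, 2)
Distance = 0; < 1e-6 -> CLOSED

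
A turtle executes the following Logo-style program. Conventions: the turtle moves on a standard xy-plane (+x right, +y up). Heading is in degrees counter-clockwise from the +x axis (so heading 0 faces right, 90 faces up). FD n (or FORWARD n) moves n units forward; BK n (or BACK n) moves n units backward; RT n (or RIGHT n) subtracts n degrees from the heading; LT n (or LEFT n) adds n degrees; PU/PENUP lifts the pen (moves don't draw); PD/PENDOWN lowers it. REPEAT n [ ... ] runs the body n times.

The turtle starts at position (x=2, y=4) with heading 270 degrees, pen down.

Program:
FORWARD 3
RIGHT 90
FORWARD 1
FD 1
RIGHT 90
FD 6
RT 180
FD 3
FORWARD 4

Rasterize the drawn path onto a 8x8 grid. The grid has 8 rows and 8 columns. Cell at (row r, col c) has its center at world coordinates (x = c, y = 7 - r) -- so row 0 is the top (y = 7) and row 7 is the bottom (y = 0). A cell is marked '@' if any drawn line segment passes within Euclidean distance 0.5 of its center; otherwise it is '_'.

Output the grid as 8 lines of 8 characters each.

Answer: @_______
@_______
@_______
@_@_____
@_@_____
@_@_____
@@@_____
@_______

Derivation:
Segment 0: (2,4) -> (2,1)
Segment 1: (2,1) -> (1,1)
Segment 2: (1,1) -> (-0,1)
Segment 3: (-0,1) -> (-0,7)
Segment 4: (-0,7) -> (0,4)
Segment 5: (0,4) -> (0,0)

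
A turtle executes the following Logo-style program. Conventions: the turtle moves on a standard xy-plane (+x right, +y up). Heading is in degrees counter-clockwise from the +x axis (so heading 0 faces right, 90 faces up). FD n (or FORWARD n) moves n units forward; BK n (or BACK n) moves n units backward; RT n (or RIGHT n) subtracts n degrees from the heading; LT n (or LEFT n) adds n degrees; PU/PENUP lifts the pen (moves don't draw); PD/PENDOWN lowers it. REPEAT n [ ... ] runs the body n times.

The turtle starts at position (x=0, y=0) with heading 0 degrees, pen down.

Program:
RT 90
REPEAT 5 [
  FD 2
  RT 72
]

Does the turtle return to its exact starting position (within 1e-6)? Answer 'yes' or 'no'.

Answer: yes

Derivation:
Executing turtle program step by step:
Start: pos=(0,0), heading=0, pen down
RT 90: heading 0 -> 270
REPEAT 5 [
  -- iteration 1/5 --
  FD 2: (0,0) -> (0,-2) [heading=270, draw]
  RT 72: heading 270 -> 198
  -- iteration 2/5 --
  FD 2: (0,-2) -> (-1.902,-2.618) [heading=198, draw]
  RT 72: heading 198 -> 126
  -- iteration 3/5 --
  FD 2: (-1.902,-2.618) -> (-3.078,-1) [heading=126, draw]
  RT 72: heading 126 -> 54
  -- iteration 4/5 --
  FD 2: (-3.078,-1) -> (-1.902,0.618) [heading=54, draw]
  RT 72: heading 54 -> 342
  -- iteration 5/5 --
  FD 2: (-1.902,0.618) -> (0,0) [heading=342, draw]
  RT 72: heading 342 -> 270
]
Final: pos=(0,0), heading=270, 5 segment(s) drawn

Start position: (0, 0)
Final position: (0, 0)
Distance = 0; < 1e-6 -> CLOSED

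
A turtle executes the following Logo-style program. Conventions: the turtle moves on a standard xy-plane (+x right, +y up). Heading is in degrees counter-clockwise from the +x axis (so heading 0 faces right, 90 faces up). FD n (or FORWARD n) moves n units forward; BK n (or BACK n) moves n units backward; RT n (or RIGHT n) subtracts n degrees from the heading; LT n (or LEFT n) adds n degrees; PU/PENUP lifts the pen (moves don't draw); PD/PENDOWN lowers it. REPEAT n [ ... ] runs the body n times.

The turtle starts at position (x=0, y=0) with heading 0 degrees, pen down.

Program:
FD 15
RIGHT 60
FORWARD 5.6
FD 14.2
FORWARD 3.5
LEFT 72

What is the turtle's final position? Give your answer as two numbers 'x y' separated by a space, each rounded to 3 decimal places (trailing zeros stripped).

Answer: 26.65 -20.178

Derivation:
Executing turtle program step by step:
Start: pos=(0,0), heading=0, pen down
FD 15: (0,0) -> (15,0) [heading=0, draw]
RT 60: heading 0 -> 300
FD 5.6: (15,0) -> (17.8,-4.85) [heading=300, draw]
FD 14.2: (17.8,-4.85) -> (24.9,-17.147) [heading=300, draw]
FD 3.5: (24.9,-17.147) -> (26.65,-20.178) [heading=300, draw]
LT 72: heading 300 -> 12
Final: pos=(26.65,-20.178), heading=12, 4 segment(s) drawn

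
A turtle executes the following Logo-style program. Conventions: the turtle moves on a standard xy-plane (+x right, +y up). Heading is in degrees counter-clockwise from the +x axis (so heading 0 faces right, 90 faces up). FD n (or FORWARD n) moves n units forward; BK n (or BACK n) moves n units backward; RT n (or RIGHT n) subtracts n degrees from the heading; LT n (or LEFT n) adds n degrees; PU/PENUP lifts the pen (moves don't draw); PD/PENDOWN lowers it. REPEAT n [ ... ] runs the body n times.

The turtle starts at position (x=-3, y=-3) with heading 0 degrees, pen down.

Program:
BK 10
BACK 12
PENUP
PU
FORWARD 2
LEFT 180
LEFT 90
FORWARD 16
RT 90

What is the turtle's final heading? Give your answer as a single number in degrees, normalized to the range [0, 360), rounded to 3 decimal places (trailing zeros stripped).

Answer: 180

Derivation:
Executing turtle program step by step:
Start: pos=(-3,-3), heading=0, pen down
BK 10: (-3,-3) -> (-13,-3) [heading=0, draw]
BK 12: (-13,-3) -> (-25,-3) [heading=0, draw]
PU: pen up
PU: pen up
FD 2: (-25,-3) -> (-23,-3) [heading=0, move]
LT 180: heading 0 -> 180
LT 90: heading 180 -> 270
FD 16: (-23,-3) -> (-23,-19) [heading=270, move]
RT 90: heading 270 -> 180
Final: pos=(-23,-19), heading=180, 2 segment(s) drawn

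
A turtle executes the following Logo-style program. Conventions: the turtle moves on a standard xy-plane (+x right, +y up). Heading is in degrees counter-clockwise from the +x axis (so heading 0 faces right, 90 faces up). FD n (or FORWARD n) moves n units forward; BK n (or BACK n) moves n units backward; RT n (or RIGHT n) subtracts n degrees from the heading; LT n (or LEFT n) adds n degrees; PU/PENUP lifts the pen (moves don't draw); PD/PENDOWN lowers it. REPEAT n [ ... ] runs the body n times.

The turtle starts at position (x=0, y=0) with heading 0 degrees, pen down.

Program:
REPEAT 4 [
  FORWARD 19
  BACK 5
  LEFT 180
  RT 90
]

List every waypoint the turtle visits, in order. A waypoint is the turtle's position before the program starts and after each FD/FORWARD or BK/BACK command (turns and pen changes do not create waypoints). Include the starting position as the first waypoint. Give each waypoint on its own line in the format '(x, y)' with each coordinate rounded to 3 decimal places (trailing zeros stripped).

Answer: (0, 0)
(19, 0)
(14, 0)
(14, 19)
(14, 14)
(-5, 14)
(0, 14)
(0, -5)
(0, 0)

Derivation:
Executing turtle program step by step:
Start: pos=(0,0), heading=0, pen down
REPEAT 4 [
  -- iteration 1/4 --
  FD 19: (0,0) -> (19,0) [heading=0, draw]
  BK 5: (19,0) -> (14,0) [heading=0, draw]
  LT 180: heading 0 -> 180
  RT 90: heading 180 -> 90
  -- iteration 2/4 --
  FD 19: (14,0) -> (14,19) [heading=90, draw]
  BK 5: (14,19) -> (14,14) [heading=90, draw]
  LT 180: heading 90 -> 270
  RT 90: heading 270 -> 180
  -- iteration 3/4 --
  FD 19: (14,14) -> (-5,14) [heading=180, draw]
  BK 5: (-5,14) -> (0,14) [heading=180, draw]
  LT 180: heading 180 -> 0
  RT 90: heading 0 -> 270
  -- iteration 4/4 --
  FD 19: (0,14) -> (0,-5) [heading=270, draw]
  BK 5: (0,-5) -> (0,0) [heading=270, draw]
  LT 180: heading 270 -> 90
  RT 90: heading 90 -> 0
]
Final: pos=(0,0), heading=0, 8 segment(s) drawn
Waypoints (9 total):
(0, 0)
(19, 0)
(14, 0)
(14, 19)
(14, 14)
(-5, 14)
(0, 14)
(0, -5)
(0, 0)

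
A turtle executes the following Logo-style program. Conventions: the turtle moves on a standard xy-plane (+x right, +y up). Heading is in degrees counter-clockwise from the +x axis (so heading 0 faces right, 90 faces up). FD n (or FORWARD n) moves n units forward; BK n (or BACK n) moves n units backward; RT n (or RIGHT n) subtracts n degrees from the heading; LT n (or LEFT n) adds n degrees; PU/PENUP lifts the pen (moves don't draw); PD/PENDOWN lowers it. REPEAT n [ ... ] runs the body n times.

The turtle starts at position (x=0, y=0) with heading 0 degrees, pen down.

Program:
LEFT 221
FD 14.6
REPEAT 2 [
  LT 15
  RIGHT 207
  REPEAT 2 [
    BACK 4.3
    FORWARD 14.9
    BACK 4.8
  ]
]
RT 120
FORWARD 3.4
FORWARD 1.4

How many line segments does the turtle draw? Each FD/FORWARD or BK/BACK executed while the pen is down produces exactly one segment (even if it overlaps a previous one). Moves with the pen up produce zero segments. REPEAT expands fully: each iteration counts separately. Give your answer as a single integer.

Answer: 15

Derivation:
Executing turtle program step by step:
Start: pos=(0,0), heading=0, pen down
LT 221: heading 0 -> 221
FD 14.6: (0,0) -> (-11.019,-9.578) [heading=221, draw]
REPEAT 2 [
  -- iteration 1/2 --
  LT 15: heading 221 -> 236
  RT 207: heading 236 -> 29
  REPEAT 2 [
    -- iteration 1/2 --
    BK 4.3: (-11.019,-9.578) -> (-14.78,-11.663) [heading=29, draw]
    FD 14.9: (-14.78,-11.663) -> (-1.748,-4.439) [heading=29, draw]
    BK 4.8: (-1.748,-4.439) -> (-5.946,-6.767) [heading=29, draw]
    -- iteration 2/2 --
    BK 4.3: (-5.946,-6.767) -> (-9.707,-8.851) [heading=29, draw]
    FD 14.9: (-9.707,-8.851) -> (3.325,-1.628) [heading=29, draw]
    BK 4.8: (3.325,-1.628) -> (-0.873,-3.955) [heading=29, draw]
  ]
  -- iteration 2/2 --
  LT 15: heading 29 -> 44
  RT 207: heading 44 -> 197
  REPEAT 2 [
    -- iteration 1/2 --
    BK 4.3: (-0.873,-3.955) -> (3.239,-2.697) [heading=197, draw]
    FD 14.9: (3.239,-2.697) -> (-11.01,-7.054) [heading=197, draw]
    BK 4.8: (-11.01,-7.054) -> (-6.42,-5.65) [heading=197, draw]
    -- iteration 2/2 --
    BK 4.3: (-6.42,-5.65) -> (-2.308,-4.393) [heading=197, draw]
    FD 14.9: (-2.308,-4.393) -> (-16.557,-8.75) [heading=197, draw]
    BK 4.8: (-16.557,-8.75) -> (-11.966,-7.346) [heading=197, draw]
  ]
]
RT 120: heading 197 -> 77
FD 3.4: (-11.966,-7.346) -> (-11.201,-4.033) [heading=77, draw]
FD 1.4: (-11.201,-4.033) -> (-10.887,-2.669) [heading=77, draw]
Final: pos=(-10.887,-2.669), heading=77, 15 segment(s) drawn
Segments drawn: 15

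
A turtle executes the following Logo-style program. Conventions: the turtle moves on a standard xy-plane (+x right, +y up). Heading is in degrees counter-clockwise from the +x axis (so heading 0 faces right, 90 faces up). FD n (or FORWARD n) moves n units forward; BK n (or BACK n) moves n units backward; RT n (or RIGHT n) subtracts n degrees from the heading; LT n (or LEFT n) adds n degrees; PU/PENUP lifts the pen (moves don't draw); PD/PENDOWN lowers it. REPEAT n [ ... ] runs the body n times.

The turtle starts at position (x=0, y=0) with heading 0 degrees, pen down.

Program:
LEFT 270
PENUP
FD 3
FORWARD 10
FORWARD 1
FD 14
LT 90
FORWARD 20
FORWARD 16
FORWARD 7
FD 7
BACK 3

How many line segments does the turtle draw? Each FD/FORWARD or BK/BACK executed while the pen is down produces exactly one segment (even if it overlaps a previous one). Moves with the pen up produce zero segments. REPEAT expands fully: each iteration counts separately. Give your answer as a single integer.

Answer: 0

Derivation:
Executing turtle program step by step:
Start: pos=(0,0), heading=0, pen down
LT 270: heading 0 -> 270
PU: pen up
FD 3: (0,0) -> (0,-3) [heading=270, move]
FD 10: (0,-3) -> (0,-13) [heading=270, move]
FD 1: (0,-13) -> (0,-14) [heading=270, move]
FD 14: (0,-14) -> (0,-28) [heading=270, move]
LT 90: heading 270 -> 0
FD 20: (0,-28) -> (20,-28) [heading=0, move]
FD 16: (20,-28) -> (36,-28) [heading=0, move]
FD 7: (36,-28) -> (43,-28) [heading=0, move]
FD 7: (43,-28) -> (50,-28) [heading=0, move]
BK 3: (50,-28) -> (47,-28) [heading=0, move]
Final: pos=(47,-28), heading=0, 0 segment(s) drawn
Segments drawn: 0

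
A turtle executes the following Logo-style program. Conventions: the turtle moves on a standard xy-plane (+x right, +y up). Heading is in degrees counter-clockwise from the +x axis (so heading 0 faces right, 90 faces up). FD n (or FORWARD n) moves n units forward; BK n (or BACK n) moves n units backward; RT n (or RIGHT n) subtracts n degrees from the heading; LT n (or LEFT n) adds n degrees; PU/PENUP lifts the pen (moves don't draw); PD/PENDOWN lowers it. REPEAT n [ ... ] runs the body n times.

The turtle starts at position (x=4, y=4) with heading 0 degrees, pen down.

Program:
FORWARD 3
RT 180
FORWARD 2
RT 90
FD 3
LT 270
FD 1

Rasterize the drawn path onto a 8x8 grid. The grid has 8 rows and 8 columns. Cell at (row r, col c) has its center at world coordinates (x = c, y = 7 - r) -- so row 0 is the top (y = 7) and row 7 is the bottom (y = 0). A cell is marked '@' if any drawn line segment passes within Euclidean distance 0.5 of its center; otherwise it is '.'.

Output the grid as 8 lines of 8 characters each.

Segment 0: (4,4) -> (7,4)
Segment 1: (7,4) -> (5,4)
Segment 2: (5,4) -> (5,7)
Segment 3: (5,7) -> (6,7)

Answer: .....@@.
.....@..
.....@..
....@@@@
........
........
........
........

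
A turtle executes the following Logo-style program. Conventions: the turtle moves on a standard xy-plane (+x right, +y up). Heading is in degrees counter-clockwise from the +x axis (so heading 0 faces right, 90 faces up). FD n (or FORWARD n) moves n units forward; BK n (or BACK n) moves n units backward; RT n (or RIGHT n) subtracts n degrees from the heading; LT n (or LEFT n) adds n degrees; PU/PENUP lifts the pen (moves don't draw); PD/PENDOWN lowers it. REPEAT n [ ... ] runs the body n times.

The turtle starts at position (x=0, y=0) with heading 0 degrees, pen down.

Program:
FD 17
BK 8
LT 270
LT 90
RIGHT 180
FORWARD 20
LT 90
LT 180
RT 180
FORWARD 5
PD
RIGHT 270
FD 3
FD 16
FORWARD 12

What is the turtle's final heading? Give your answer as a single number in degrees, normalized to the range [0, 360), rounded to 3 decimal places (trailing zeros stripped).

Executing turtle program step by step:
Start: pos=(0,0), heading=0, pen down
FD 17: (0,0) -> (17,0) [heading=0, draw]
BK 8: (17,0) -> (9,0) [heading=0, draw]
LT 270: heading 0 -> 270
LT 90: heading 270 -> 0
RT 180: heading 0 -> 180
FD 20: (9,0) -> (-11,0) [heading=180, draw]
LT 90: heading 180 -> 270
LT 180: heading 270 -> 90
RT 180: heading 90 -> 270
FD 5: (-11,0) -> (-11,-5) [heading=270, draw]
PD: pen down
RT 270: heading 270 -> 0
FD 3: (-11,-5) -> (-8,-5) [heading=0, draw]
FD 16: (-8,-5) -> (8,-5) [heading=0, draw]
FD 12: (8,-5) -> (20,-5) [heading=0, draw]
Final: pos=(20,-5), heading=0, 7 segment(s) drawn

Answer: 0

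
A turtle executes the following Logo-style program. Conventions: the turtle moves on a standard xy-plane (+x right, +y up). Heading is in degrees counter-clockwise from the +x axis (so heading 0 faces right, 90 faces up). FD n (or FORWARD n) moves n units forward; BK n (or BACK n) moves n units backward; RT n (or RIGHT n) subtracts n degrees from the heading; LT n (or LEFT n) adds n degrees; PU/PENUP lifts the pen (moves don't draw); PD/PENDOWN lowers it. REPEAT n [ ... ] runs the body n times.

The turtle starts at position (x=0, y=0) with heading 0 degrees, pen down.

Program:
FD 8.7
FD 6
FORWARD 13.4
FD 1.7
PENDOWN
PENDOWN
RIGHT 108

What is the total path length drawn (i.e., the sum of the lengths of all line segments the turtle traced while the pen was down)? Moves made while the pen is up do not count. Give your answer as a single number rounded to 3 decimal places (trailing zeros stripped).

Executing turtle program step by step:
Start: pos=(0,0), heading=0, pen down
FD 8.7: (0,0) -> (8.7,0) [heading=0, draw]
FD 6: (8.7,0) -> (14.7,0) [heading=0, draw]
FD 13.4: (14.7,0) -> (28.1,0) [heading=0, draw]
FD 1.7: (28.1,0) -> (29.8,0) [heading=0, draw]
PD: pen down
PD: pen down
RT 108: heading 0 -> 252
Final: pos=(29.8,0), heading=252, 4 segment(s) drawn

Segment lengths:
  seg 1: (0,0) -> (8.7,0), length = 8.7
  seg 2: (8.7,0) -> (14.7,0), length = 6
  seg 3: (14.7,0) -> (28.1,0), length = 13.4
  seg 4: (28.1,0) -> (29.8,0), length = 1.7
Total = 29.8

Answer: 29.8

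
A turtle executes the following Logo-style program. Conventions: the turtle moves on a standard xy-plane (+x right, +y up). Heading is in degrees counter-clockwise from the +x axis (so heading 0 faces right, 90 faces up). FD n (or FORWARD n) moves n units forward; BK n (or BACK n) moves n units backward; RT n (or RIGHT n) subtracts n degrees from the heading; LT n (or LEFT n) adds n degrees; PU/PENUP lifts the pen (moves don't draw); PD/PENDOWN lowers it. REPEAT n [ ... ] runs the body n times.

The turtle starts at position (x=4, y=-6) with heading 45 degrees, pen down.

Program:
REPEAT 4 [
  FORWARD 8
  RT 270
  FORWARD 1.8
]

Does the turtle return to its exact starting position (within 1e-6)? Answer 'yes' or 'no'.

Executing turtle program step by step:
Start: pos=(4,-6), heading=45, pen down
REPEAT 4 [
  -- iteration 1/4 --
  FD 8: (4,-6) -> (9.657,-0.343) [heading=45, draw]
  RT 270: heading 45 -> 135
  FD 1.8: (9.657,-0.343) -> (8.384,0.93) [heading=135, draw]
  -- iteration 2/4 --
  FD 8: (8.384,0.93) -> (2.727,6.587) [heading=135, draw]
  RT 270: heading 135 -> 225
  FD 1.8: (2.727,6.587) -> (1.454,5.314) [heading=225, draw]
  -- iteration 3/4 --
  FD 8: (1.454,5.314) -> (-4.202,-0.343) [heading=225, draw]
  RT 270: heading 225 -> 315
  FD 1.8: (-4.202,-0.343) -> (-2.93,-1.616) [heading=315, draw]
  -- iteration 4/4 --
  FD 8: (-2.93,-1.616) -> (2.727,-7.273) [heading=315, draw]
  RT 270: heading 315 -> 45
  FD 1.8: (2.727,-7.273) -> (4,-6) [heading=45, draw]
]
Final: pos=(4,-6), heading=45, 8 segment(s) drawn

Start position: (4, -6)
Final position: (4, -6)
Distance = 0; < 1e-6 -> CLOSED

Answer: yes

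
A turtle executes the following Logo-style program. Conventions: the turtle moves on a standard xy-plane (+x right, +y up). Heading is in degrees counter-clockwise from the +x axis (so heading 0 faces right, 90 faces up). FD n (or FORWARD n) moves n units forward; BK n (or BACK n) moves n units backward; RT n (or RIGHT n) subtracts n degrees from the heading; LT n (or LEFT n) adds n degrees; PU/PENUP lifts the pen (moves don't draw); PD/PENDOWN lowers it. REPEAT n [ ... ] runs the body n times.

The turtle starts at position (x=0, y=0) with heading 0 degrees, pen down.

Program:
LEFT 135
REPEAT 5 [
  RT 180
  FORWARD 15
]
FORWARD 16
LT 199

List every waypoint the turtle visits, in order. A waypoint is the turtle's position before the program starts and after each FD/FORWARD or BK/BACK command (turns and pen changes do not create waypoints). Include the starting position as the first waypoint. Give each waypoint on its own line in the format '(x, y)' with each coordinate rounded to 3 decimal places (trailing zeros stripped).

Answer: (0, 0)
(10.607, -10.607)
(0, 0)
(10.607, -10.607)
(0, 0)
(10.607, -10.607)
(21.92, -21.92)

Derivation:
Executing turtle program step by step:
Start: pos=(0,0), heading=0, pen down
LT 135: heading 0 -> 135
REPEAT 5 [
  -- iteration 1/5 --
  RT 180: heading 135 -> 315
  FD 15: (0,0) -> (10.607,-10.607) [heading=315, draw]
  -- iteration 2/5 --
  RT 180: heading 315 -> 135
  FD 15: (10.607,-10.607) -> (0,0) [heading=135, draw]
  -- iteration 3/5 --
  RT 180: heading 135 -> 315
  FD 15: (0,0) -> (10.607,-10.607) [heading=315, draw]
  -- iteration 4/5 --
  RT 180: heading 315 -> 135
  FD 15: (10.607,-10.607) -> (0,0) [heading=135, draw]
  -- iteration 5/5 --
  RT 180: heading 135 -> 315
  FD 15: (0,0) -> (10.607,-10.607) [heading=315, draw]
]
FD 16: (10.607,-10.607) -> (21.92,-21.92) [heading=315, draw]
LT 199: heading 315 -> 154
Final: pos=(21.92,-21.92), heading=154, 6 segment(s) drawn
Waypoints (7 total):
(0, 0)
(10.607, -10.607)
(0, 0)
(10.607, -10.607)
(0, 0)
(10.607, -10.607)
(21.92, -21.92)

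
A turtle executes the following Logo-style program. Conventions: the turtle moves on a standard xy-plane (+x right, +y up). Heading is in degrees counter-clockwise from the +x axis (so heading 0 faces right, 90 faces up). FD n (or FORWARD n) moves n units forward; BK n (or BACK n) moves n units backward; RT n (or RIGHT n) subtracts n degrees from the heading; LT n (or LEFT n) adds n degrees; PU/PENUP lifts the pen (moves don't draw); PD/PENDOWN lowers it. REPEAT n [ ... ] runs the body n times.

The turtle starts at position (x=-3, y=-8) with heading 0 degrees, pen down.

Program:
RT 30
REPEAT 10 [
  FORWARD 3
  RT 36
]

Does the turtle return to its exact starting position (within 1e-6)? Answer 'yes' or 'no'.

Executing turtle program step by step:
Start: pos=(-3,-8), heading=0, pen down
RT 30: heading 0 -> 330
REPEAT 10 [
  -- iteration 1/10 --
  FD 3: (-3,-8) -> (-0.402,-9.5) [heading=330, draw]
  RT 36: heading 330 -> 294
  -- iteration 2/10 --
  FD 3: (-0.402,-9.5) -> (0.818,-12.241) [heading=294, draw]
  RT 36: heading 294 -> 258
  -- iteration 3/10 --
  FD 3: (0.818,-12.241) -> (0.195,-15.175) [heading=258, draw]
  RT 36: heading 258 -> 222
  -- iteration 4/10 --
  FD 3: (0.195,-15.175) -> (-2.035,-17.182) [heading=222, draw]
  RT 36: heading 222 -> 186
  -- iteration 5/10 --
  FD 3: (-2.035,-17.182) -> (-5.018,-17.496) [heading=186, draw]
  RT 36: heading 186 -> 150
  -- iteration 6/10 --
  FD 3: (-5.018,-17.496) -> (-7.617,-15.996) [heading=150, draw]
  RT 36: heading 150 -> 114
  -- iteration 7/10 --
  FD 3: (-7.617,-15.996) -> (-8.837,-13.255) [heading=114, draw]
  RT 36: heading 114 -> 78
  -- iteration 8/10 --
  FD 3: (-8.837,-13.255) -> (-8.213,-10.321) [heading=78, draw]
  RT 36: heading 78 -> 42
  -- iteration 9/10 --
  FD 3: (-8.213,-10.321) -> (-5.984,-8.314) [heading=42, draw]
  RT 36: heading 42 -> 6
  -- iteration 10/10 --
  FD 3: (-5.984,-8.314) -> (-3,-8) [heading=6, draw]
  RT 36: heading 6 -> 330
]
Final: pos=(-3,-8), heading=330, 10 segment(s) drawn

Start position: (-3, -8)
Final position: (-3, -8)
Distance = 0; < 1e-6 -> CLOSED

Answer: yes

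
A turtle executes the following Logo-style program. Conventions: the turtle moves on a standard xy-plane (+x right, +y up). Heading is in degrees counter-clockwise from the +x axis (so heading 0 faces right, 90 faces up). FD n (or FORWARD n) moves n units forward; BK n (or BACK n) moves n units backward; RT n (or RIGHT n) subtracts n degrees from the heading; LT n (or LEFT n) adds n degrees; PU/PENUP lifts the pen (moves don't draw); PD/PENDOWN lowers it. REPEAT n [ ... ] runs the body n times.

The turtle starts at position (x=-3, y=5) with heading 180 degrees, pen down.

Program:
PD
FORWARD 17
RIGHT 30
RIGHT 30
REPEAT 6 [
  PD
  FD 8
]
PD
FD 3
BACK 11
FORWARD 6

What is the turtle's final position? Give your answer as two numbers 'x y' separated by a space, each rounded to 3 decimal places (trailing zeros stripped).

Answer: -43 44.837

Derivation:
Executing turtle program step by step:
Start: pos=(-3,5), heading=180, pen down
PD: pen down
FD 17: (-3,5) -> (-20,5) [heading=180, draw]
RT 30: heading 180 -> 150
RT 30: heading 150 -> 120
REPEAT 6 [
  -- iteration 1/6 --
  PD: pen down
  FD 8: (-20,5) -> (-24,11.928) [heading=120, draw]
  -- iteration 2/6 --
  PD: pen down
  FD 8: (-24,11.928) -> (-28,18.856) [heading=120, draw]
  -- iteration 3/6 --
  PD: pen down
  FD 8: (-28,18.856) -> (-32,25.785) [heading=120, draw]
  -- iteration 4/6 --
  PD: pen down
  FD 8: (-32,25.785) -> (-36,32.713) [heading=120, draw]
  -- iteration 5/6 --
  PD: pen down
  FD 8: (-36,32.713) -> (-40,39.641) [heading=120, draw]
  -- iteration 6/6 --
  PD: pen down
  FD 8: (-40,39.641) -> (-44,46.569) [heading=120, draw]
]
PD: pen down
FD 3: (-44,46.569) -> (-45.5,49.167) [heading=120, draw]
BK 11: (-45.5,49.167) -> (-40,39.641) [heading=120, draw]
FD 6: (-40,39.641) -> (-43,44.837) [heading=120, draw]
Final: pos=(-43,44.837), heading=120, 10 segment(s) drawn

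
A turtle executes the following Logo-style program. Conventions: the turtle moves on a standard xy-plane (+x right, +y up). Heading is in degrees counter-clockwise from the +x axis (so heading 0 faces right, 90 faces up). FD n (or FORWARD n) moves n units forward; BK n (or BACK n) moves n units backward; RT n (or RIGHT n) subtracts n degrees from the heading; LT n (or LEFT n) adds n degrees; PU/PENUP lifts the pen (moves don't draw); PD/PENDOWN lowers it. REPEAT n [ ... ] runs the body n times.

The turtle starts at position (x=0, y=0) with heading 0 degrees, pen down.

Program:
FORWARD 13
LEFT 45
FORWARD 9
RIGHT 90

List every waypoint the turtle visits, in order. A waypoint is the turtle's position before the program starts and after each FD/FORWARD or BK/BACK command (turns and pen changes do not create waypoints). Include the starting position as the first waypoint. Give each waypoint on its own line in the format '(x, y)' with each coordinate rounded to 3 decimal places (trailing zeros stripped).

Answer: (0, 0)
(13, 0)
(19.364, 6.364)

Derivation:
Executing turtle program step by step:
Start: pos=(0,0), heading=0, pen down
FD 13: (0,0) -> (13,0) [heading=0, draw]
LT 45: heading 0 -> 45
FD 9: (13,0) -> (19.364,6.364) [heading=45, draw]
RT 90: heading 45 -> 315
Final: pos=(19.364,6.364), heading=315, 2 segment(s) drawn
Waypoints (3 total):
(0, 0)
(13, 0)
(19.364, 6.364)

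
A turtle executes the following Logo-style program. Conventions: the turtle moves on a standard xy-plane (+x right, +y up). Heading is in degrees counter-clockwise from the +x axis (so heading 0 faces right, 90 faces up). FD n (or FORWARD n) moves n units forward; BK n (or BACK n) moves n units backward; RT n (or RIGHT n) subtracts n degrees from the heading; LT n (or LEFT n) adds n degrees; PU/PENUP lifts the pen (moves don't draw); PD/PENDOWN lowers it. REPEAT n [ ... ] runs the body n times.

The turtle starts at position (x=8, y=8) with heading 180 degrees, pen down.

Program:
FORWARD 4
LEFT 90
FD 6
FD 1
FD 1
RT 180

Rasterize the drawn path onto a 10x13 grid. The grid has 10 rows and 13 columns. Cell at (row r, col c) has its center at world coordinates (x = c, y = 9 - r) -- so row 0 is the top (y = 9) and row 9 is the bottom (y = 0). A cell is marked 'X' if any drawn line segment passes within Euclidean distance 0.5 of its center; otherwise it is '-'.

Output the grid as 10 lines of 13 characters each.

Segment 0: (8,8) -> (4,8)
Segment 1: (4,8) -> (4,2)
Segment 2: (4,2) -> (4,1)
Segment 3: (4,1) -> (4,0)

Answer: -------------
----XXXXX----
----X--------
----X--------
----X--------
----X--------
----X--------
----X--------
----X--------
----X--------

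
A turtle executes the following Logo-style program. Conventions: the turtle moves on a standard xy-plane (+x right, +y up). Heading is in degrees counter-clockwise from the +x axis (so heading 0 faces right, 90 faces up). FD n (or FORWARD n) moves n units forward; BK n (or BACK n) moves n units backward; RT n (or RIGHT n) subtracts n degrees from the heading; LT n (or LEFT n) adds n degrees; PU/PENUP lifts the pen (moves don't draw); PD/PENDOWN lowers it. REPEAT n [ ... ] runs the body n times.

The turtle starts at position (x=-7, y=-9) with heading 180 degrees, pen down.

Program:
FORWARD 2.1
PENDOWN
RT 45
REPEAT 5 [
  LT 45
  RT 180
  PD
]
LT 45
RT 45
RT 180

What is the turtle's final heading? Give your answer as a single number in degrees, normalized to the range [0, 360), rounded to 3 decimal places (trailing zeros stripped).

Executing turtle program step by step:
Start: pos=(-7,-9), heading=180, pen down
FD 2.1: (-7,-9) -> (-9.1,-9) [heading=180, draw]
PD: pen down
RT 45: heading 180 -> 135
REPEAT 5 [
  -- iteration 1/5 --
  LT 45: heading 135 -> 180
  RT 180: heading 180 -> 0
  PD: pen down
  -- iteration 2/5 --
  LT 45: heading 0 -> 45
  RT 180: heading 45 -> 225
  PD: pen down
  -- iteration 3/5 --
  LT 45: heading 225 -> 270
  RT 180: heading 270 -> 90
  PD: pen down
  -- iteration 4/5 --
  LT 45: heading 90 -> 135
  RT 180: heading 135 -> 315
  PD: pen down
  -- iteration 5/5 --
  LT 45: heading 315 -> 0
  RT 180: heading 0 -> 180
  PD: pen down
]
LT 45: heading 180 -> 225
RT 45: heading 225 -> 180
RT 180: heading 180 -> 0
Final: pos=(-9.1,-9), heading=0, 1 segment(s) drawn

Answer: 0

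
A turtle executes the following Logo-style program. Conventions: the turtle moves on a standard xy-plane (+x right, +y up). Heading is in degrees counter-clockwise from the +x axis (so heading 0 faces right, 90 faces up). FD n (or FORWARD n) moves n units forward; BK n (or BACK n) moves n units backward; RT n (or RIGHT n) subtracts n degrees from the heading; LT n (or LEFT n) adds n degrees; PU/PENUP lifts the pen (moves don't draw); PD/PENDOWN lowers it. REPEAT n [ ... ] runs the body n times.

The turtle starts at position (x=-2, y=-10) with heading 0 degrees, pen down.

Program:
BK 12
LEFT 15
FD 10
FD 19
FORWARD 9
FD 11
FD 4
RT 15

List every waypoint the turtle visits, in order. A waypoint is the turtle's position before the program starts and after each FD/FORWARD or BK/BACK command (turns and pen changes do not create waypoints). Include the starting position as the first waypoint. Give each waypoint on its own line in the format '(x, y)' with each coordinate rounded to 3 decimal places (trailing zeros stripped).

Executing turtle program step by step:
Start: pos=(-2,-10), heading=0, pen down
BK 12: (-2,-10) -> (-14,-10) [heading=0, draw]
LT 15: heading 0 -> 15
FD 10: (-14,-10) -> (-4.341,-7.412) [heading=15, draw]
FD 19: (-4.341,-7.412) -> (14.012,-2.494) [heading=15, draw]
FD 9: (14.012,-2.494) -> (22.705,-0.165) [heading=15, draw]
FD 11: (22.705,-0.165) -> (33.33,2.682) [heading=15, draw]
FD 4: (33.33,2.682) -> (37.194,3.717) [heading=15, draw]
RT 15: heading 15 -> 0
Final: pos=(37.194,3.717), heading=0, 6 segment(s) drawn
Waypoints (7 total):
(-2, -10)
(-14, -10)
(-4.341, -7.412)
(14.012, -2.494)
(22.705, -0.165)
(33.33, 2.682)
(37.194, 3.717)

Answer: (-2, -10)
(-14, -10)
(-4.341, -7.412)
(14.012, -2.494)
(22.705, -0.165)
(33.33, 2.682)
(37.194, 3.717)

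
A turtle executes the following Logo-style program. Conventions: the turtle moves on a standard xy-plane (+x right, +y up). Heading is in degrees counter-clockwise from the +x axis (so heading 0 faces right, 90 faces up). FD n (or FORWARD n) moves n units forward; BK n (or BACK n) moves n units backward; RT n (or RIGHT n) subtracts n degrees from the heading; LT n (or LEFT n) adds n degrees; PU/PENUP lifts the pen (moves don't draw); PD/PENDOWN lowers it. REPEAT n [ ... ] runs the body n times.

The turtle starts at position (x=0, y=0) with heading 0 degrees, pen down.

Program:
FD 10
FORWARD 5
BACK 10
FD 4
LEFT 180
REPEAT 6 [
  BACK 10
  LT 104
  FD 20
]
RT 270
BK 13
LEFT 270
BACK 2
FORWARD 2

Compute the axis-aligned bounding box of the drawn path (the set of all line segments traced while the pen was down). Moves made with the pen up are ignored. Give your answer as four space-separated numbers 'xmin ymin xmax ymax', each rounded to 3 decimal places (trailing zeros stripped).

Executing turtle program step by step:
Start: pos=(0,0), heading=0, pen down
FD 10: (0,0) -> (10,0) [heading=0, draw]
FD 5: (10,0) -> (15,0) [heading=0, draw]
BK 10: (15,0) -> (5,0) [heading=0, draw]
FD 4: (5,0) -> (9,0) [heading=0, draw]
LT 180: heading 0 -> 180
REPEAT 6 [
  -- iteration 1/6 --
  BK 10: (9,0) -> (19,0) [heading=180, draw]
  LT 104: heading 180 -> 284
  FD 20: (19,0) -> (23.838,-19.406) [heading=284, draw]
  -- iteration 2/6 --
  BK 10: (23.838,-19.406) -> (21.419,-9.703) [heading=284, draw]
  LT 104: heading 284 -> 28
  FD 20: (21.419,-9.703) -> (39.078,-0.314) [heading=28, draw]
  -- iteration 3/6 --
  BK 10: (39.078,-0.314) -> (30.249,-5.008) [heading=28, draw]
  LT 104: heading 28 -> 132
  FD 20: (30.249,-5.008) -> (16.866,9.855) [heading=132, draw]
  -- iteration 4/6 --
  BK 10: (16.866,9.855) -> (23.557,2.423) [heading=132, draw]
  LT 104: heading 132 -> 236
  FD 20: (23.557,2.423) -> (12.374,-14.158) [heading=236, draw]
  -- iteration 5/6 --
  BK 10: (12.374,-14.158) -> (17.965,-5.867) [heading=236, draw]
  LT 104: heading 236 -> 340
  FD 20: (17.965,-5.867) -> (36.759,-12.708) [heading=340, draw]
  -- iteration 6/6 --
  BK 10: (36.759,-12.708) -> (27.362,-9.287) [heading=340, draw]
  LT 104: heading 340 -> 84
  FD 20: (27.362,-9.287) -> (29.453,10.603) [heading=84, draw]
]
RT 270: heading 84 -> 174
BK 13: (29.453,10.603) -> (42.382,9.244) [heading=174, draw]
LT 270: heading 174 -> 84
BK 2: (42.382,9.244) -> (42.173,7.255) [heading=84, draw]
FD 2: (42.173,7.255) -> (42.382,9.244) [heading=84, draw]
Final: pos=(42.382,9.244), heading=84, 19 segment(s) drawn

Segment endpoints: x in {0, 5, 9, 10, 12.374, 15, 16.866, 17.965, 19, 21.419, 23.557, 23.838, 27.362, 29.453, 30.249, 36.759, 39.078, 42.173, 42.382}, y in {-19.406, -14.158, -12.708, -9.703, -9.287, -5.867, -5.008, -0.314, 0, 0, 2.423, 7.255, 9.244, 9.855, 10.603}
xmin=0, ymin=-19.406, xmax=42.382, ymax=10.603

Answer: 0 -19.406 42.382 10.603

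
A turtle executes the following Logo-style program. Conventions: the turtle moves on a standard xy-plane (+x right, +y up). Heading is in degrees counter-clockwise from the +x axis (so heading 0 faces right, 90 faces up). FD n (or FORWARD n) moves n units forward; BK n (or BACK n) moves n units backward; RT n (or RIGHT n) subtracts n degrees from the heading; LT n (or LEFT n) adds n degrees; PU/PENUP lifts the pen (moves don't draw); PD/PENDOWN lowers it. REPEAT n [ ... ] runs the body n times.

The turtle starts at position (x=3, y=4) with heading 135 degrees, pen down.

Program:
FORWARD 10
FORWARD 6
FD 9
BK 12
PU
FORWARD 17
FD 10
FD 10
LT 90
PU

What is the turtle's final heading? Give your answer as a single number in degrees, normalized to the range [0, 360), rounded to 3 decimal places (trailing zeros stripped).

Executing turtle program step by step:
Start: pos=(3,4), heading=135, pen down
FD 10: (3,4) -> (-4.071,11.071) [heading=135, draw]
FD 6: (-4.071,11.071) -> (-8.314,15.314) [heading=135, draw]
FD 9: (-8.314,15.314) -> (-14.678,21.678) [heading=135, draw]
BK 12: (-14.678,21.678) -> (-6.192,13.192) [heading=135, draw]
PU: pen up
FD 17: (-6.192,13.192) -> (-18.213,25.213) [heading=135, move]
FD 10: (-18.213,25.213) -> (-25.284,32.284) [heading=135, move]
FD 10: (-25.284,32.284) -> (-32.355,39.355) [heading=135, move]
LT 90: heading 135 -> 225
PU: pen up
Final: pos=(-32.355,39.355), heading=225, 4 segment(s) drawn

Answer: 225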